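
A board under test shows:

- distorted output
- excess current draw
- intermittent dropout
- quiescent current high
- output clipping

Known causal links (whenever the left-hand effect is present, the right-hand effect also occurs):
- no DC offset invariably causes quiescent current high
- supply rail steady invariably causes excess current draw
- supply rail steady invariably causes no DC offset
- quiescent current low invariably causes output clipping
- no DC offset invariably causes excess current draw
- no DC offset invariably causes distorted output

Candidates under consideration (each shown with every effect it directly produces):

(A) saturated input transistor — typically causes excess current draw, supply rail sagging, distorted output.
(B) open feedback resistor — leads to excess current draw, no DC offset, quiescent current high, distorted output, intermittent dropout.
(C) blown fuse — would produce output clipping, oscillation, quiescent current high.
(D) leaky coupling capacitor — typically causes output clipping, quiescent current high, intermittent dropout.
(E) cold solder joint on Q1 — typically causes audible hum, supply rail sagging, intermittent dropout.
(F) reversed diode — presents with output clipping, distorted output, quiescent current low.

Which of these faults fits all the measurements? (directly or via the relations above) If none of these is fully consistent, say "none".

Checking each candidate against the observations:
(A) saturated input transistor — does not account for intermittent dropout, quiescent current high, output clipping
(B) open feedback resistor — distorted output +; excess current draw +; intermittent dropout +; quiescent current high +; output clipping -
(C) blown fuse — does not account for distorted output, excess current draw, intermittent dropout
(D) leaky coupling capacitor — distorted output -; excess current draw -; intermittent dropout +; quiescent current high +; output clipping +
(E) cold solder joint on Q1 — does not account for distorted output, excess current draw, quiescent current high, output clipping
(F) reversed diode — distorted output +; excess current draw -; intermittent dropout -; quiescent current high -; output clipping +
No candidate is consistent with all observations.

none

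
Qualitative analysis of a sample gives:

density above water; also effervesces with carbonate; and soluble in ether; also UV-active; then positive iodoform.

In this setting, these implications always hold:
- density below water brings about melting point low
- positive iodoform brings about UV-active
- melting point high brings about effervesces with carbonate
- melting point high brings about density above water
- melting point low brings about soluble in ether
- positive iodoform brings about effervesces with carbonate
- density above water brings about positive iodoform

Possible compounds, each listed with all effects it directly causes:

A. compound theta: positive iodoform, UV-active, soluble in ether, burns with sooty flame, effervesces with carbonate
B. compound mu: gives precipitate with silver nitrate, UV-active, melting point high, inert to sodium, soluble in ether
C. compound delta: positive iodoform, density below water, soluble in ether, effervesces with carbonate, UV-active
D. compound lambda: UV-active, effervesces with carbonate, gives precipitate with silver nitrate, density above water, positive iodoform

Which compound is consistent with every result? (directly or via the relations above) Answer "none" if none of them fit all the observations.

Testing each hypothesis:
(A) compound theta — does not account for density above water
(B) compound mu — accounts for every observation (density above water through melting point high → density above water)
(C) compound delta — fails on density above water (predicts density below water, not density above water)
(D) compound lambda — density above water +; effervesces with carbonate +; soluble in ether -; UV-active +; positive iodoform +
(B) alone accounts for all the evidence.

B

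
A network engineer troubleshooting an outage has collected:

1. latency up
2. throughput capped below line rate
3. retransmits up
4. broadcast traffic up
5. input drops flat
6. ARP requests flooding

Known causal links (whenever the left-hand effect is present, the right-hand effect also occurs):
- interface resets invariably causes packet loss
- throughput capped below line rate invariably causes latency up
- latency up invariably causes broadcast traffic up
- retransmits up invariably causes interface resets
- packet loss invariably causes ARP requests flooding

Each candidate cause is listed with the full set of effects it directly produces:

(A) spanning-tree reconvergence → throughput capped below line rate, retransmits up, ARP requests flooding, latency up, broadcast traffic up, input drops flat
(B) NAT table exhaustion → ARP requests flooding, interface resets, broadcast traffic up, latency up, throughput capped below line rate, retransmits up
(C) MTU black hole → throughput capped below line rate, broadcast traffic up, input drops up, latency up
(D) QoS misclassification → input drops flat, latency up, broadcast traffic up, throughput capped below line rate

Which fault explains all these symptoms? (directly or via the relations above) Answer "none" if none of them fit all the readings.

Testing each hypothesis:
(A) spanning-tree reconvergence — latency up match; throughput capped below line rate match; retransmits up match; broadcast traffic up match; input drops flat match; ARP requests flooding match
(B) NAT table exhaustion — latency up match; throughput capped below line rate match; retransmits up match; broadcast traffic up match; input drops flat miss; ARP requests flooding match
(C) MTU black hole — fails on retransmits up, input drops flat, ARP requests flooding (predicts input drops up, not input drops flat)
(D) QoS misclassification — does not account for retransmits up, ARP requests flooding
(A) alone accounts for all the evidence.

A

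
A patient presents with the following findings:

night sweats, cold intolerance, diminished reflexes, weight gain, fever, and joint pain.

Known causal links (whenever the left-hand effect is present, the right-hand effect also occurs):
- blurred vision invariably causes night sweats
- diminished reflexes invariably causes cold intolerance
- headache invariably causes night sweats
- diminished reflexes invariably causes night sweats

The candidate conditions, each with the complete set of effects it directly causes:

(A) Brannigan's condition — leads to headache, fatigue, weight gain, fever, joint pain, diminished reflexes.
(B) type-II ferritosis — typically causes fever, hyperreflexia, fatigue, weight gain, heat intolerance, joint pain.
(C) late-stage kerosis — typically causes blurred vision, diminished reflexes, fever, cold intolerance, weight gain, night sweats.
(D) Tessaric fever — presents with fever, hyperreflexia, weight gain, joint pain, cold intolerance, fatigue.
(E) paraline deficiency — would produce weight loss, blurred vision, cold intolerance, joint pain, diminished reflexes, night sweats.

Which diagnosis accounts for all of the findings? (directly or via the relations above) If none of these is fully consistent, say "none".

A

Testing each hypothesis:
(A) Brannigan's condition — night sweats match (through headache → night sweats); cold intolerance match (through diminished reflexes → cold intolerance); diminished reflexes match; weight gain match; fever match; joint pain match
(B) type-II ferritosis — night sweats miss; cold intolerance miss; diminished reflexes miss; weight gain match; fever match; joint pain match
(C) late-stage kerosis — does not account for joint pain
(D) Tessaric fever — night sweats miss; cold intolerance match; diminished reflexes miss; weight gain match; fever match; joint pain match
(E) paraline deficiency — fails on weight gain, fever (predicts weight loss, not weight gain)
(A) is the only candidate with no mismatches.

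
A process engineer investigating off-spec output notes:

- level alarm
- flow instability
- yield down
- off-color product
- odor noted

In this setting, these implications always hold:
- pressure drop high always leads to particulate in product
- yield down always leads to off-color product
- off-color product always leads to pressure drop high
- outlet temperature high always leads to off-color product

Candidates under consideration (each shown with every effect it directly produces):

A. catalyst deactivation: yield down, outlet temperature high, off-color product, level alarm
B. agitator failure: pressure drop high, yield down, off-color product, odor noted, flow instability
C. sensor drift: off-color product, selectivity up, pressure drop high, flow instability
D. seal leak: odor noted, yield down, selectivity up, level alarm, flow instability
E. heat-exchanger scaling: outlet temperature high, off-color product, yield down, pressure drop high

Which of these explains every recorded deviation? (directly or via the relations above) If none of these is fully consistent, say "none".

For each candidate, compare predicted effects to what was observed:
(A) catalyst deactivation — level alarm yes; flow instability NO; yield down yes; off-color product yes; odor noted NO
(B) agitator failure — does not account for level alarm
(C) sensor drift — does not account for level alarm, yield down, odor noted
(D) seal leak — level alarm yes; flow instability yes; yield down yes; off-color product yes (via yield down → off-color product); odor noted yes
(E) heat-exchanger scaling — level alarm NO; flow instability NO; yield down yes; off-color product yes; odor noted NO
(D) is the only candidate with no mismatches.

D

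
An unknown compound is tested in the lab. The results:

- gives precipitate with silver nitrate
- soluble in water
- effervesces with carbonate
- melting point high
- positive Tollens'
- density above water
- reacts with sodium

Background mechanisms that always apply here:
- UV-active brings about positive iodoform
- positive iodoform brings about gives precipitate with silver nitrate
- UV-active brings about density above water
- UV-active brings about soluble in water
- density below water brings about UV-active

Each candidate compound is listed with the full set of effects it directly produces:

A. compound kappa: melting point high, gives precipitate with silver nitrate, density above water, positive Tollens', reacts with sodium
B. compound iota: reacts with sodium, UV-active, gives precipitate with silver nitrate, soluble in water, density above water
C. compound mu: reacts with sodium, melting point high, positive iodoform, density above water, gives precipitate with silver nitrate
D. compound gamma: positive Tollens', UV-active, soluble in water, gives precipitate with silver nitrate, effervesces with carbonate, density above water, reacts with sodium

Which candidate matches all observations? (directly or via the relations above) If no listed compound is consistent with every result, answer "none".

Checking each candidate against the observations:
(A) compound kappa — gives precipitate with silver nitrate yes; soluble in water NO; effervesces with carbonate NO; melting point high yes; positive Tollens' yes; density above water yes; reacts with sodium yes
(B) compound iota — gives precipitate with silver nitrate yes; soluble in water yes; effervesces with carbonate NO; melting point high NO; positive Tollens' NO; density above water yes; reacts with sodium yes
(C) compound mu — does not account for soluble in water, effervesces with carbonate, positive Tollens'
(D) compound gamma — gives precipitate with silver nitrate yes; soluble in water yes; effervesces with carbonate yes; melting point high NO; positive Tollens' yes; density above water yes; reacts with sodium yes
No candidate is consistent with all observations.

none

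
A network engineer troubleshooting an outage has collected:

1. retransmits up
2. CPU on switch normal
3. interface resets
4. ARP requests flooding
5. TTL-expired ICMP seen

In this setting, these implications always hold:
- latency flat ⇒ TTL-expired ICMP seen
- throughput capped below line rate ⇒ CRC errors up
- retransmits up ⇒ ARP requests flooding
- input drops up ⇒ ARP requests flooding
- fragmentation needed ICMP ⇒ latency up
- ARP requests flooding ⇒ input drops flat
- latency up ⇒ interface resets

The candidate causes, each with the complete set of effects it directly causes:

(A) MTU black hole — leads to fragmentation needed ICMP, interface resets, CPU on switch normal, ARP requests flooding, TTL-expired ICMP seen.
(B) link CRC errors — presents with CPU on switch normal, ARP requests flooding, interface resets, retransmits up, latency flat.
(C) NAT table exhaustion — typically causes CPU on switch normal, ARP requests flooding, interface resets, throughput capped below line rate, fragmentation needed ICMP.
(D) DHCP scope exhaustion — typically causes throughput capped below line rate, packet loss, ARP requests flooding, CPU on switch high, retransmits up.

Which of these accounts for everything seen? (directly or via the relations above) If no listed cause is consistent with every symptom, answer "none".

For each candidate, compare predicted effects to what was observed:
(A) MTU black hole — retransmits up ✗; CPU on switch normal ✓; interface resets ✓; ARP requests flooding ✓; TTL-expired ICMP seen ✓
(B) link CRC errors — retransmits up ✓; CPU on switch normal ✓; interface resets ✓; ARP requests flooding ✓; TTL-expired ICMP seen ✓ (through latency flat → TTL-expired ICMP seen)
(C) NAT table exhaustion — retransmits up ✗; CPU on switch normal ✓; interface resets ✓; ARP requests flooding ✓; TTL-expired ICMP seen ✗
(D) DHCP scope exhaustion — retransmits up ✓; CPU on switch normal ✗; interface resets ✗; ARP requests flooding ✓; TTL-expired ICMP seen ✗
(B) alone accounts for all the evidence.

B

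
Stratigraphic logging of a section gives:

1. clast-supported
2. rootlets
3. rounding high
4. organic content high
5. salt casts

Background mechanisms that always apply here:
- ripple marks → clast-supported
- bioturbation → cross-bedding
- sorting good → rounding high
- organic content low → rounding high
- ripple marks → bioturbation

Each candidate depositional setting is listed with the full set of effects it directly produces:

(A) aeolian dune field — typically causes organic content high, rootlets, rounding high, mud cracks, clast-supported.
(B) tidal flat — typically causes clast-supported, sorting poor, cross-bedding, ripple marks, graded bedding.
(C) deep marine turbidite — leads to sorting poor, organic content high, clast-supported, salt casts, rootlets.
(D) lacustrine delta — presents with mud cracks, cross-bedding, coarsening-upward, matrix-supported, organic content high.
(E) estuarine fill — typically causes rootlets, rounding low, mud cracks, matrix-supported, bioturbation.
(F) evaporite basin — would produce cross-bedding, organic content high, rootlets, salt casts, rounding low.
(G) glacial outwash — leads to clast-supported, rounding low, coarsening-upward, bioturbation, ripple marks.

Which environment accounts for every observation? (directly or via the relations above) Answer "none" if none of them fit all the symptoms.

Testing each hypothesis:
(A) aeolian dune field — clast-supported +; rootlets +; rounding high +; organic content high +; salt casts -
(B) tidal flat — does not account for rootlets, rounding high, organic content high, salt casts
(C) deep marine turbidite — clast-supported +; rootlets +; rounding high -; organic content high +; salt casts +
(D) lacustrine delta — fails on clast-supported, rootlets, rounding high, salt casts (predicts matrix-supported, not clast-supported)
(E) estuarine fill — clast-supported -; rootlets +; rounding high -; organic content high -; salt casts -
(F) evaporite basin — clast-supported -; rootlets +; rounding high -; organic content high +; salt casts +
(G) glacial outwash — fails on rootlets, rounding high, organic content high, salt casts (predicts rounding low, not rounding high)
None of the listed candidates fits everything.

none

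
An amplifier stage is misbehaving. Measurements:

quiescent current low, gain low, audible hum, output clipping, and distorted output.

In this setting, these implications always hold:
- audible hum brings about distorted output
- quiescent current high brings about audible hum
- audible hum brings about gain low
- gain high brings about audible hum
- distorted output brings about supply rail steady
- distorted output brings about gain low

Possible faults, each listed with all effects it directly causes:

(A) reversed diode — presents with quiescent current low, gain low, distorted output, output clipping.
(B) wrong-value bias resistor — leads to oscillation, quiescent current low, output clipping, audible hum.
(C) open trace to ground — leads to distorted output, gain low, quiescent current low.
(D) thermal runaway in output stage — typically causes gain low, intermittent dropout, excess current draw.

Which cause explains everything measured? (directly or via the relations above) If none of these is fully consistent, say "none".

For each candidate, compare predicted effects to what was observed:
(A) reversed diode — quiescent current low +; gain low +; audible hum -; output clipping +; distorted output +
(B) wrong-value bias resistor — accounts for every observation (gain low through audible hum → gain low)
(C) open trace to ground — does not account for audible hum, output clipping
(D) thermal runaway in output stage — does not account for quiescent current low, audible hum, output clipping, distorted output
(B) alone accounts for all the evidence.

B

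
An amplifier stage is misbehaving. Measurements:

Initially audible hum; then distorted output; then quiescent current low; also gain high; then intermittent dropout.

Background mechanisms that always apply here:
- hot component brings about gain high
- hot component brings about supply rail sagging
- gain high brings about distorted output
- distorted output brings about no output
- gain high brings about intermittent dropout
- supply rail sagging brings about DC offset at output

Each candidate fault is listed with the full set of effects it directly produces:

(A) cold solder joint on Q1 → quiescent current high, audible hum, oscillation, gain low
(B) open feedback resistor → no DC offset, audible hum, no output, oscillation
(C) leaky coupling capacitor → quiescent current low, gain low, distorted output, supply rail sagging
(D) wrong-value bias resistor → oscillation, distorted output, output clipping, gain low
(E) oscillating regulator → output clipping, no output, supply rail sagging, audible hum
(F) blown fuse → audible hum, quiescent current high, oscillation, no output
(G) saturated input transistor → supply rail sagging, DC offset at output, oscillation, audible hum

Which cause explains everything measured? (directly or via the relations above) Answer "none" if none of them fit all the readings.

none

For each candidate, compare predicted effects to what was observed:
(A) cold solder joint on Q1 — audible hum +; distorted output -; quiescent current low -; gain high -; intermittent dropout -
(B) open feedback resistor — audible hum +; distorted output -; quiescent current low -; gain high -; intermittent dropout -
(C) leaky coupling capacitor — audible hum -; distorted output +; quiescent current low +; gain high -; intermittent dropout -
(D) wrong-value bias resistor — fails on audible hum, quiescent current low, gain high, intermittent dropout (predicts gain low, not gain high)
(E) oscillating regulator — does not account for distorted output, quiescent current low, gain high, intermittent dropout
(F) blown fuse — audible hum +; distorted output -; quiescent current low -; gain high -; intermittent dropout -
(G) saturated input transistor — audible hum +; distorted output -; quiescent current low -; gain high -; intermittent dropout -
None of the listed candidates fits everything.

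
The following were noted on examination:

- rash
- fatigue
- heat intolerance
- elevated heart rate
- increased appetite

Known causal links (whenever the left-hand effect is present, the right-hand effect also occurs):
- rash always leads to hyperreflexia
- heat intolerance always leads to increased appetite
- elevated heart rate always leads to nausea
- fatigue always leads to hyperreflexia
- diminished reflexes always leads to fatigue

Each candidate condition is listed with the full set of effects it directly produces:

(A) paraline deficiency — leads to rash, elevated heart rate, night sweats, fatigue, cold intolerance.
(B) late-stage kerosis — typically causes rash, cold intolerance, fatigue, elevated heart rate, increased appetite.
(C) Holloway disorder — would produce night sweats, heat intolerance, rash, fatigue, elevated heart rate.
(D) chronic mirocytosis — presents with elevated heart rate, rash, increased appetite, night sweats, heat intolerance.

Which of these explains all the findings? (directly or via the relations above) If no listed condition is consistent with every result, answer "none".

C

Testing each hypothesis:
(A) paraline deficiency — rash match; fatigue match; heat intolerance miss; elevated heart rate match; increased appetite miss
(B) late-stage kerosis — rash match; fatigue match; heat intolerance miss; elevated heart rate match; increased appetite match
(C) Holloway disorder — rash match; fatigue match; heat intolerance match; elevated heart rate match; increased appetite match (through heat intolerance → increased appetite)
(D) chronic mirocytosis — does not account for fatigue
(C) is the only candidate with no mismatches.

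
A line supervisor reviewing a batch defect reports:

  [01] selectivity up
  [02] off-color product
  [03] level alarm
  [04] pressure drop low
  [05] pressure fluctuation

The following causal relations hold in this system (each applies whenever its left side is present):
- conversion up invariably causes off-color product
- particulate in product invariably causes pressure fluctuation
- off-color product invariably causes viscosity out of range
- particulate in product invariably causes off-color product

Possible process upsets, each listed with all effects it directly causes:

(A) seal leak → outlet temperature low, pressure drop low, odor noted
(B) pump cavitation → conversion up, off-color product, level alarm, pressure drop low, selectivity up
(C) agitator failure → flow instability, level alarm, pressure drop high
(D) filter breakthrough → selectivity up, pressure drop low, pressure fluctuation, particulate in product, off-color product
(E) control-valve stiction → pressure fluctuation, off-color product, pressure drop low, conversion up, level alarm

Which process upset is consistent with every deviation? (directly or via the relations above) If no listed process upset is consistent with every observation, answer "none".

Testing each hypothesis:
(A) seal leak — selectivity up -; off-color product -; level alarm -; pressure drop low +; pressure fluctuation -
(B) pump cavitation — does not account for pressure fluctuation
(C) agitator failure — fails on selectivity up, off-color product, pressure drop low, pressure fluctuation (predicts pressure drop high, not pressure drop low)
(D) filter breakthrough — does not account for level alarm
(E) control-valve stiction — selectivity up -; off-color product +; level alarm +; pressure drop low +; pressure fluctuation +
Every candidate fails on at least one observation.

none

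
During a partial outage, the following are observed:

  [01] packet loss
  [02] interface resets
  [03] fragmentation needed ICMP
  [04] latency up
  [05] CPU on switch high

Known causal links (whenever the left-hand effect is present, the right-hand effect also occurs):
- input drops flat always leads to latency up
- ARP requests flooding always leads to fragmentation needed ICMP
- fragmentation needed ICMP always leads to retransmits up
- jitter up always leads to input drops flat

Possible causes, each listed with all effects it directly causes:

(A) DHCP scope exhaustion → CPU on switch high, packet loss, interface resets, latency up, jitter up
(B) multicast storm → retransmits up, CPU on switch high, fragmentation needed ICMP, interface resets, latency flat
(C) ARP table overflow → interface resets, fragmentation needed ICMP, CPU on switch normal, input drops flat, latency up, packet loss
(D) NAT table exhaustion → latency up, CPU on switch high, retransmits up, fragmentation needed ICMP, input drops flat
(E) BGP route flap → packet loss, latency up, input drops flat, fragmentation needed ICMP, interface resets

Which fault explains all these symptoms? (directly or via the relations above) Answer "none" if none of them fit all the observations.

none

For each candidate, compare predicted effects to what was observed:
(A) DHCP scope exhaustion — does not account for fragmentation needed ICMP
(B) multicast storm — packet loss ✗; interface resets ✓; fragmentation needed ICMP ✓; latency up ✗; CPU on switch high ✓
(C) ARP table overflow — packet loss ✓; interface resets ✓; fragmentation needed ICMP ✓; latency up ✓; CPU on switch high ✗
(D) NAT table exhaustion — does not account for packet loss, interface resets
(E) BGP route flap — does not account for CPU on switch high
No candidate is consistent with all observations.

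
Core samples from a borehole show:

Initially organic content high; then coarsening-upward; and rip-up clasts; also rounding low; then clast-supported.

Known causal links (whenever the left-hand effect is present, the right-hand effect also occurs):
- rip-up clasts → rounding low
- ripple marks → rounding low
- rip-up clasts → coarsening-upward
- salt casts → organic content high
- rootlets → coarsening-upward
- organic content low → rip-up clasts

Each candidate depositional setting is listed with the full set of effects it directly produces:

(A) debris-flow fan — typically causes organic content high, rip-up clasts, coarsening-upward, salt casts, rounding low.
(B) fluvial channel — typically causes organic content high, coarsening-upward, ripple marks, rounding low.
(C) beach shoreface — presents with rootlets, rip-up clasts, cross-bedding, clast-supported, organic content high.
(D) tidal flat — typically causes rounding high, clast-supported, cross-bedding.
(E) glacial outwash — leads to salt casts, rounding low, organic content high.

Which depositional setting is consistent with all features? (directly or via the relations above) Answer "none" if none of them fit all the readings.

Checking each candidate against the observations:
(A) debris-flow fan — organic content high +; coarsening-upward +; rip-up clasts +; rounding low +; clast-supported -
(B) fluvial channel — does not account for rip-up clasts, clast-supported
(C) beach shoreface — accounts for every observation (coarsening-upward through rip-up clasts → coarsening-upward)
(D) tidal flat — fails on organic content high, coarsening-upward, rip-up clasts, rounding low (predicts rounding high, not rounding low)
(E) glacial outwash — does not account for coarsening-upward, rip-up clasts, clast-supported
(C) alone accounts for all the evidence.

C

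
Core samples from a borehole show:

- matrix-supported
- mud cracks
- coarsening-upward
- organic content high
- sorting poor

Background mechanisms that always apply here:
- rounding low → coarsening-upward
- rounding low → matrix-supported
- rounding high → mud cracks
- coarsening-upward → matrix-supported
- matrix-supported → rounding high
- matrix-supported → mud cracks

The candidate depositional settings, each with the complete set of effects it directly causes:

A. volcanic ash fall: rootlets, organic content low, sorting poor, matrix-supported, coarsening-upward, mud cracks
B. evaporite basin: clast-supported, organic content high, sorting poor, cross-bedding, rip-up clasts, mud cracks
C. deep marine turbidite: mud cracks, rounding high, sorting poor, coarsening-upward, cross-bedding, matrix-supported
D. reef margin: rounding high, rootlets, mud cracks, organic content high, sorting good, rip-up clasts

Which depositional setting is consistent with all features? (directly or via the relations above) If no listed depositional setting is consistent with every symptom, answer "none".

none

Per-candidate check:
(A) volcanic ash fall — matrix-supported yes; mud cracks yes; coarsening-upward yes; organic content high NO; sorting poor yes
(B) evaporite basin — matrix-supported NO; mud cracks yes; coarsening-upward NO; organic content high yes; sorting poor yes
(C) deep marine turbidite — does not account for organic content high
(D) reef margin — matrix-supported NO; mud cracks yes; coarsening-upward NO; organic content high yes; sorting poor NO
No candidate is consistent with all observations.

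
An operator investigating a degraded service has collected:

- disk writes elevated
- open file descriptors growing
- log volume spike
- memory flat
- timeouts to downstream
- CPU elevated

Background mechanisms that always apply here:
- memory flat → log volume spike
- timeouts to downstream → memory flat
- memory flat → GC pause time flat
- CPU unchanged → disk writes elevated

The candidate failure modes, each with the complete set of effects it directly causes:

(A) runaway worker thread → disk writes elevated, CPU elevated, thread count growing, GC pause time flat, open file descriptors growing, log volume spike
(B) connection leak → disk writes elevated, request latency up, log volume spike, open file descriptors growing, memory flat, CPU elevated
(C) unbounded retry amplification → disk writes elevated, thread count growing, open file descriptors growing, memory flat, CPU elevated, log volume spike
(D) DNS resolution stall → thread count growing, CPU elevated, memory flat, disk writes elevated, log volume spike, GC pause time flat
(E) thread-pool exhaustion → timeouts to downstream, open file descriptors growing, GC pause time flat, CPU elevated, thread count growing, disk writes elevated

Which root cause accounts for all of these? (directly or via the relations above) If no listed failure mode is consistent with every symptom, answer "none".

E

Testing each hypothesis:
(A) runaway worker thread — does not account for memory flat, timeouts to downstream
(B) connection leak — does not account for timeouts to downstream
(C) unbounded retry amplification — does not account for timeouts to downstream
(D) DNS resolution stall — disk writes elevated +; open file descriptors growing -; log volume spike +; memory flat +; timeouts to downstream -; CPU elevated +
(E) thread-pool exhaustion — disk writes elevated +; open file descriptors growing +; log volume spike + (through timeouts to downstream → memory flat → log volume spike); memory flat + (through timeouts to downstream → memory flat); timeouts to downstream +; CPU elevated +
(E) is the only candidate with no mismatches.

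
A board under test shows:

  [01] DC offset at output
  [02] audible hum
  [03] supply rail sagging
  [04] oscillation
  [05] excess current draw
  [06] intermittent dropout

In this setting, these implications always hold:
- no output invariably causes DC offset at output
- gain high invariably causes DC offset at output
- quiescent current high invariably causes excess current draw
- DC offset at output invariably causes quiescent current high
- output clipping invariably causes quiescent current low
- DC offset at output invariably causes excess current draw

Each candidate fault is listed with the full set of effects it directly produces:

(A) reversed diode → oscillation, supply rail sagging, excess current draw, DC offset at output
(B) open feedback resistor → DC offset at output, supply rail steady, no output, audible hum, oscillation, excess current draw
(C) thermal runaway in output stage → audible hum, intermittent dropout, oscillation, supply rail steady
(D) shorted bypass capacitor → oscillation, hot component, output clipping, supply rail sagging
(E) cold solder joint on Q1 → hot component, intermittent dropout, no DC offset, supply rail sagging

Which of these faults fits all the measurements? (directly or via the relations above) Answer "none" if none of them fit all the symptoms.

none

For each candidate, compare predicted effects to what was observed:
(A) reversed diode — does not account for audible hum, intermittent dropout
(B) open feedback resistor — DC offset at output ✓; audible hum ✓; supply rail sagging ✗; oscillation ✓; excess current draw ✓; intermittent dropout ✗
(C) thermal runaway in output stage — DC offset at output ✗; audible hum ✓; supply rail sagging ✗; oscillation ✓; excess current draw ✗; intermittent dropout ✓
(D) shorted bypass capacitor — DC offset at output ✗; audible hum ✗; supply rail sagging ✓; oscillation ✓; excess current draw ✗; intermittent dropout ✗
(E) cold solder joint on Q1 — fails on DC offset at output, audible hum, oscillation, excess current draw (predicts no DC offset, not DC offset at output)
Every candidate fails on at least one observation.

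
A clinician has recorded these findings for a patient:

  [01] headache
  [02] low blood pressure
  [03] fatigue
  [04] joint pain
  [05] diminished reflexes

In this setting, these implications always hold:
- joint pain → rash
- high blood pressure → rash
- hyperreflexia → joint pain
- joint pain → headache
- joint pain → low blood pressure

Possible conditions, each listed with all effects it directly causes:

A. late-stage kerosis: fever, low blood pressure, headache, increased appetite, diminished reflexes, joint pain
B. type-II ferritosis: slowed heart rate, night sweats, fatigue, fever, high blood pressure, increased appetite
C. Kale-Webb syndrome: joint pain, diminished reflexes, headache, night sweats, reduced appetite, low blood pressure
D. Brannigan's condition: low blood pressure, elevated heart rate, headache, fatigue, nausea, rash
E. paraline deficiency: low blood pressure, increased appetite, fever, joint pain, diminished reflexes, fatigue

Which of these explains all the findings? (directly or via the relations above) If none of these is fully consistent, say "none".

E

For each candidate, compare predicted effects to what was observed:
(A) late-stage kerosis — does not account for fatigue
(B) type-II ferritosis — headache -; low blood pressure -; fatigue +; joint pain -; diminished reflexes -
(C) Kale-Webb syndrome — headache +; low blood pressure +; fatigue -; joint pain +; diminished reflexes +
(D) Brannigan's condition — does not account for joint pain, diminished reflexes
(E) paraline deficiency — accounts for every observation (headache via joint pain → headache)
(E) alone accounts for all the evidence.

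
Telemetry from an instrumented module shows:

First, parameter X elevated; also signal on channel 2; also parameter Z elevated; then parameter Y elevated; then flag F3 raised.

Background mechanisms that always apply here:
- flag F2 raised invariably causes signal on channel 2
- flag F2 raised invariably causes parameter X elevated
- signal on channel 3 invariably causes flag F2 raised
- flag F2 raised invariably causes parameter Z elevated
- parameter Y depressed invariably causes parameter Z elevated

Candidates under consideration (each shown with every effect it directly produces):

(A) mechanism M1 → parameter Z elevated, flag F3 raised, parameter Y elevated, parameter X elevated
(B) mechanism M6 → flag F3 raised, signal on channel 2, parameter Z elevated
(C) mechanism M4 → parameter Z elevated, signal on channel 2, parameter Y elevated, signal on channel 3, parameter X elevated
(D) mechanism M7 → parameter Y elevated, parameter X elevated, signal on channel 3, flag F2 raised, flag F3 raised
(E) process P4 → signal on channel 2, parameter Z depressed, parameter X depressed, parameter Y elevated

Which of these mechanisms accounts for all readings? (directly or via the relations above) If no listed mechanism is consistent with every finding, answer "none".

For each candidate, compare predicted effects to what was observed:
(A) mechanism M1 — does not account for signal on channel 2
(B) mechanism M6 — parameter X elevated NO; signal on channel 2 yes; parameter Z elevated yes; parameter Y elevated NO; flag F3 raised yes
(C) mechanism M4 — parameter X elevated yes; signal on channel 2 yes; parameter Z elevated yes; parameter Y elevated yes; flag F3 raised NO
(D) mechanism M7 — parameter X elevated yes; signal on channel 2 yes (through flag F2 raised → signal on channel 2); parameter Z elevated yes (through flag F2 raised → parameter Z elevated); parameter Y elevated yes; flag F3 raised yes
(E) process P4 — fails on parameter X elevated, parameter Z elevated, flag F3 raised (predicts parameter X depressed, not parameter X elevated; predicts parameter Z depressed, not parameter Z elevated)
Only (D) is consistent with every observation.

D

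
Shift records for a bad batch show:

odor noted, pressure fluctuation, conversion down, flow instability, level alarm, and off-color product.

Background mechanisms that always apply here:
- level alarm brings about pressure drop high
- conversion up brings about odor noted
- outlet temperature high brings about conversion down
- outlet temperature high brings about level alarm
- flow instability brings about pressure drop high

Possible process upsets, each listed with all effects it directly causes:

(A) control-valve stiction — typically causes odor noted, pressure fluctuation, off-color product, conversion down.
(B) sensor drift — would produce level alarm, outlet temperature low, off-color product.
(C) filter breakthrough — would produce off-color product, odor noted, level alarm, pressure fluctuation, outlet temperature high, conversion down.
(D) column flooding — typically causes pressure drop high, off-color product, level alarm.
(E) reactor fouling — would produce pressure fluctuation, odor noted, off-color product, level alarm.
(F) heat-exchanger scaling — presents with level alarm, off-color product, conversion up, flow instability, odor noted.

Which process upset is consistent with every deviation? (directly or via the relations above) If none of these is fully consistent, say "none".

For each candidate, compare predicted effects to what was observed:
(A) control-valve stiction — does not account for flow instability, level alarm
(B) sensor drift — odor noted ✗; pressure fluctuation ✗; conversion down ✗; flow instability ✗; level alarm ✓; off-color product ✓
(C) filter breakthrough — odor noted ✓; pressure fluctuation ✓; conversion down ✓; flow instability ✗; level alarm ✓; off-color product ✓
(D) column flooding — odor noted ✗; pressure fluctuation ✗; conversion down ✗; flow instability ✗; level alarm ✓; off-color product ✓
(E) reactor fouling — odor noted ✓; pressure fluctuation ✓; conversion down ✗; flow instability ✗; level alarm ✓; off-color product ✓
(F) heat-exchanger scaling — fails on pressure fluctuation, conversion down (predicts conversion up, not conversion down)
No candidate is consistent with all observations.

none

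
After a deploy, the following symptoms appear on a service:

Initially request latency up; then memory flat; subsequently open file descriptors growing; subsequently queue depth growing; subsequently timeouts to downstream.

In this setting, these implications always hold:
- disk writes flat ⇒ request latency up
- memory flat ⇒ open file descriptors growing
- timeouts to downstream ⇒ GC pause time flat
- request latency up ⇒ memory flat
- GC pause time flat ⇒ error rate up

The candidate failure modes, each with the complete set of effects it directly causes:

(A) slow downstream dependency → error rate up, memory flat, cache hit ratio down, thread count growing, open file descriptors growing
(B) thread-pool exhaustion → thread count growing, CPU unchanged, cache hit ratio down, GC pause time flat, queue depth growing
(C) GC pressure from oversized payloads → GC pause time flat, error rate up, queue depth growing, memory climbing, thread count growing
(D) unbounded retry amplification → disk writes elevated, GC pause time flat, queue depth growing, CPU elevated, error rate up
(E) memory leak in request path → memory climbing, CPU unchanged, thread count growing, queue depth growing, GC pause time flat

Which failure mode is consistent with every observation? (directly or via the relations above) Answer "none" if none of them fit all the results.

For each candidate, compare predicted effects to what was observed:
(A) slow downstream dependency — does not account for request latency up, queue depth growing, timeouts to downstream
(B) thread-pool exhaustion — request latency up ✗; memory flat ✗; open file descriptors growing ✗; queue depth growing ✓; timeouts to downstream ✗
(C) GC pressure from oversized payloads — fails on request latency up, memory flat, open file descriptors growing, timeouts to downstream (predicts memory climbing, not memory flat)
(D) unbounded retry amplification — does not account for request latency up, memory flat, open file descriptors growing, timeouts to downstream
(E) memory leak in request path — request latency up ✗; memory flat ✗; open file descriptors growing ✗; queue depth growing ✓; timeouts to downstream ✗
No candidate is consistent with all observations.

none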